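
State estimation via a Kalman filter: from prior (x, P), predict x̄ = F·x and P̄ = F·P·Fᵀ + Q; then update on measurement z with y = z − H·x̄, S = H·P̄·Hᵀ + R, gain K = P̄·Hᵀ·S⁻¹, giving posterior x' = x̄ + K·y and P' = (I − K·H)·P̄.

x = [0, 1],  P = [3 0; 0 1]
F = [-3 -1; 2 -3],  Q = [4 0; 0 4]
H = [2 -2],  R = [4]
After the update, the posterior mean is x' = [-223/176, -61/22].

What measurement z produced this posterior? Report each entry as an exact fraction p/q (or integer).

z = [3]

x̄ = F·x = [-1, -3]
P̄ = F·P·Fᵀ + Q = [32 -15; -15 25]
S = H·P̄·Hᵀ + R = [352]
K = P̄·Hᵀ·S⁻¹ = [47/176; -5/22]
x' − x̄ = [-47/176, 5/22] = K·y
y = (KᵀK)⁻¹·Kᵀ·(x' − x̄) = [-1]
z = y + H·x̄ = [-1] + [4] = [3]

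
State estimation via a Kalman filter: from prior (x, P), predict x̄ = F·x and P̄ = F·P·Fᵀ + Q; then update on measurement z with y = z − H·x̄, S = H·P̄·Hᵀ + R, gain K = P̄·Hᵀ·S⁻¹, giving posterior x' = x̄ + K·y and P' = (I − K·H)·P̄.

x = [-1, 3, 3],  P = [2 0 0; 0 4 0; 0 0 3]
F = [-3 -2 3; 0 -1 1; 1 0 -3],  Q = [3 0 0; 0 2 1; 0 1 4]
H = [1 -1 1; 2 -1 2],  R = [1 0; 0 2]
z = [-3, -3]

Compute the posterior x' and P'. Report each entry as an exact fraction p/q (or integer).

x' = [3547/341, 639/341, -3810/341]
P' = [11285/341 2026/341 -9853/341; 2026/341 1206/341 -1216/341; -9853/341 -1216/341 9077/341]

x̄ = F·x = [6, 0, -10]
P̄ = F·P·Fᵀ + Q = [64 17 -33; 17 9 -8; -33 -8 33]
y = z − H·x̄ = [1, 5]
S = H·P̄·Hᵀ + R = [23 44; 44 99]
K = P̄·Hᵀ·S⁻¹ = [-54/31 419/341; -36/31 207/341; 40/31 -168/341]
x' = x̄ + K·y = [3547/341, 639/341, -3810/341]
P' = (I − K·H)·P̄ = [11285/341 2026/341 -9853/341; 2026/341 1206/341 -1216/341; -9853/341 -1216/341 9077/341]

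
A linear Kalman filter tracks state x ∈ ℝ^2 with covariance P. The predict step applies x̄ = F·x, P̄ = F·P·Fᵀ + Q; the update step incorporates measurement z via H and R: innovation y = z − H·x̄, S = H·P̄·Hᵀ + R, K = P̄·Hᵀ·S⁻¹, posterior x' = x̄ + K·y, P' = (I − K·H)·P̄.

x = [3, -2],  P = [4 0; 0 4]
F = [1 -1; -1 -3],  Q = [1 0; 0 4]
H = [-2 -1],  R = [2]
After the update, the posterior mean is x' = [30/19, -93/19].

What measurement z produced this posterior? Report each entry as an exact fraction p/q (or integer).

z = [2]

x̄ = F·x = [5, 3]
P̄ = F·P·Fᵀ + Q = [9 8; 8 44]
S = H·P̄·Hᵀ + R = [114]
K = P̄·Hᵀ·S⁻¹ = [-13/57; -10/19]
x' − x̄ = [-65/19, -150/19] = K·y
y = (KᵀK)⁻¹·Kᵀ·(x' − x̄) = [15]
z = y + H·x̄ = [15] + [-13] = [2]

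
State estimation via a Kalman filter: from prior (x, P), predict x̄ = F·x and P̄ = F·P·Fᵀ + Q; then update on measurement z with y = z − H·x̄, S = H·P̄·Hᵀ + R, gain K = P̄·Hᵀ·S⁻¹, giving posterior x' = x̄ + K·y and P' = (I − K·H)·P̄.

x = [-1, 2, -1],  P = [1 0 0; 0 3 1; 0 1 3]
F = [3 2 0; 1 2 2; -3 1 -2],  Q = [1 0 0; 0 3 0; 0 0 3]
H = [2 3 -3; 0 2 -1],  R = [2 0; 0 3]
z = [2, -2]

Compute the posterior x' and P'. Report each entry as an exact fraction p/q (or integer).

x' = [27521/5786, 8597/5786, 23627/5786]
P' = [110945/17358 49979/17358 120757/17358; 49979/17358 61091/17358 95101/17358; 120757/17358 95101/17358 177935/17358]

x̄ = F·x = [1, 1, 7]
P̄ = F·P·Fᵀ + Q = [22 19 -7; 19 36 -11; -7 -11 23]
y = z − H·x̄ = [18, 3]
S = H·P̄·Hᵀ + R = [1131 474; 474 214]
K = P̄·Hᵀ·S⁻¹ = [2389/8679 -2311/5786; -518/8679 3009/5786; -1747/8679 1363/5786]
x' = x̄ + K·y = [27521/5786, 8597/5786, 23627/5786]
P' = (I − K·H)·P̄ = [110945/17358 49979/17358 120757/17358; 49979/17358 61091/17358 95101/17358; 120757/17358 95101/17358 177935/17358]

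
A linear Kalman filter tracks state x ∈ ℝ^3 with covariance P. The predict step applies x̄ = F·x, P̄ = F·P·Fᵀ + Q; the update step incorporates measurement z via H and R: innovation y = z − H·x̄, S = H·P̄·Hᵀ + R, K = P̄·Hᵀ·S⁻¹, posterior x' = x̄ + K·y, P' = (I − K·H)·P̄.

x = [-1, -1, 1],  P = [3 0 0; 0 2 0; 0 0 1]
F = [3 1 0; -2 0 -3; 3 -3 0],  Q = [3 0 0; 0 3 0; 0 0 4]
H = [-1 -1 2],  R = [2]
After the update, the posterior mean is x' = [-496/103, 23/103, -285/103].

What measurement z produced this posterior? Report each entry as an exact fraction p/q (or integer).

x̄ = F·x = [-4, -1, 0]
P̄ = F·P·Fᵀ + Q = [32 -18 21; -18 24 -18; 21 -18 49]
S = H·P̄·Hᵀ + R = [206]
K = P̄·Hᵀ·S⁻¹ = [14/103; -21/103; 95/206]
x' − x̄ = [-84/103, 126/103, -285/103] = K·y
y = (KᵀK)⁻¹·Kᵀ·(x' − x̄) = [-6]
z = y + H·x̄ = [-6] + [5] = [-1]

z = [-1]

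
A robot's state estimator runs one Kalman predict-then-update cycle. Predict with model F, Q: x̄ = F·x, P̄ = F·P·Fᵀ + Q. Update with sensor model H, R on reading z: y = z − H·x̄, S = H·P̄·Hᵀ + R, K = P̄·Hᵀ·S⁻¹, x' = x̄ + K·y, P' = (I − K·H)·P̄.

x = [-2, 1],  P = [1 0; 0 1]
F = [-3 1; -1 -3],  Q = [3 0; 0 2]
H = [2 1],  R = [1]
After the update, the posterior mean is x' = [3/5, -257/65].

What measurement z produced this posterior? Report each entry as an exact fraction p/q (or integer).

x̄ = F·x = [7, -1]
P̄ = F·P·Fᵀ + Q = [13 0; 0 12]
S = H·P̄·Hᵀ + R = [65]
K = P̄·Hᵀ·S⁻¹ = [2/5; 12/65]
x' − x̄ = [-32/5, -192/65] = K·y
y = (KᵀK)⁻¹·Kᵀ·(x' − x̄) = [-16]
z = y + H·x̄ = [-16] + [13] = [-3]

z = [-3]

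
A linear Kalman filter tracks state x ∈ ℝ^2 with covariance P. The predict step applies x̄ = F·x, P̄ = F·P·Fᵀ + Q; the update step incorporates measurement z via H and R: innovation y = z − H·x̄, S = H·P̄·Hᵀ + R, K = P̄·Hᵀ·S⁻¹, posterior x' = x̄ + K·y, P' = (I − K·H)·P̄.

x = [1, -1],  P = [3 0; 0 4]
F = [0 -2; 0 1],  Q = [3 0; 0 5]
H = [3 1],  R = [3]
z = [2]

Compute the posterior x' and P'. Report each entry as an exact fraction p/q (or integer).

x' = [41/45, -2/3]
P' = [164/135 -23/9; -23/9 22/3]

x̄ = F·x = [2, -1]
P̄ = F·P·Fᵀ + Q = [19 -8; -8 9]
y = z − H·x̄ = [-3]
S = H·P̄·Hᵀ + R = [135]
K = P̄·Hᵀ·S⁻¹ = [49/135; -1/9]
x' = x̄ + K·y = [41/45, -2/3]
P' = (I − K·H)·P̄ = [164/135 -23/9; -23/9 22/3]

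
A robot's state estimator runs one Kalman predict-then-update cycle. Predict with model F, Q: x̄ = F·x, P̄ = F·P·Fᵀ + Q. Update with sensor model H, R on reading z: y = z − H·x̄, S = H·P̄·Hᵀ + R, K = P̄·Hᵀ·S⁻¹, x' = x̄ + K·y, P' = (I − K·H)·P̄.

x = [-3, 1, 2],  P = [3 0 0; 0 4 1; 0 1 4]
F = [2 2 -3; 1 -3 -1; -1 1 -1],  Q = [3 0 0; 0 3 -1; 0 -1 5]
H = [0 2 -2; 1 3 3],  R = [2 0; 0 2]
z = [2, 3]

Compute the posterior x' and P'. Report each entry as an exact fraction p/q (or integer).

x̄ = F·x = [-10, -8, 2]
P̄ = F·P·Fᵀ + Q = [55 1 9; 1 52 -10; 9 -10 14]
y = z − H·x̄ = [22, 31]
S = H·P̄·Hᵀ + R = [346 212; 212 531]
K = P̄·Hᵀ·S⁻¹ = [-1894/9913 2343/9913; 2780/9913 1261/9913; -14970/69391 8721/69391]
x' = x̄ + K·y = [-68165/9913, 20947/9913, 11399/9913]
P' = (I − K·H)·P̄ = [315756/9913 -52792/9913 -50898/9913; -52792/9913 10609/9913 7829/9913; -50898/9913 7829/9913 69773/69391]

x' = [-68165/9913, 20947/9913, 11399/9913]
P' = [315756/9913 -52792/9913 -50898/9913; -52792/9913 10609/9913 7829/9913; -50898/9913 7829/9913 69773/69391]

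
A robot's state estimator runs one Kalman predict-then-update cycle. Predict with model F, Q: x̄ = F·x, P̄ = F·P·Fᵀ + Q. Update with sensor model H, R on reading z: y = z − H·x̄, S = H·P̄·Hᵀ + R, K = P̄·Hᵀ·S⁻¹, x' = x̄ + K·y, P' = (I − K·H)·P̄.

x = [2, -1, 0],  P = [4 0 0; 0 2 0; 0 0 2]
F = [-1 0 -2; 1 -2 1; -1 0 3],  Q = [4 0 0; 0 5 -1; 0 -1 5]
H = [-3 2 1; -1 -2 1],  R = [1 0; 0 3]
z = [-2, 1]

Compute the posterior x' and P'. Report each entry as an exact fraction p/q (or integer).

x̄ = F·x = [-2, 4, -2]
P̄ = F·P·Fᵀ + Q = [16 -8 -8; -8 19 1; -8 1 27]
y = z − H·x̄ = [-14, 9]
S = H·P̄·Hᵀ + R = [396 -1; -1 102]
K = P̄·Hᵀ·S⁻¹ = [-7352/40391 -3240/40391; 6397/40391 -11421/40391; 5439/40391 13121/40391]
x' = x̄ + K·y = [-7014/40391, -30783/40391, -38839/40391]
P' = (I − K·H)·P̄ = [90992/40391 46088/40391 173448/40391; 46088/40391 33209/40391 78243/40391; 173448/40391 78243/40391 369297/40391]

x' = [-7014/40391, -30783/40391, -38839/40391]
P' = [90992/40391 46088/40391 173448/40391; 46088/40391 33209/40391 78243/40391; 173448/40391 78243/40391 369297/40391]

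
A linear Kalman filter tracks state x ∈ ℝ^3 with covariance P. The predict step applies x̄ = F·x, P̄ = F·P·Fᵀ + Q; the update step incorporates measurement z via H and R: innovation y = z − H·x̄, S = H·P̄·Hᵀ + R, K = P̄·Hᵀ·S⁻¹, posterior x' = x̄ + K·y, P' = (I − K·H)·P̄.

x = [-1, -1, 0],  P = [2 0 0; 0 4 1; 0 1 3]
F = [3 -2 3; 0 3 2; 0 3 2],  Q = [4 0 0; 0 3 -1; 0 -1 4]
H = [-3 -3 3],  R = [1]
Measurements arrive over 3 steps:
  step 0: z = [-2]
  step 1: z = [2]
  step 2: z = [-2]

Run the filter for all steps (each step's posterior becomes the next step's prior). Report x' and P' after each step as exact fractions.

step 0: x' = [236/559, -1632/559, -1767/559], P' = [4346/559 -1990/559 2303/559; -1990/559 35136/559 33143/559; 2303/559 33143/559 35452/559]
step 1: x' = [-560229/781529, -21019545/1563058, -10548504/781529], P' = [6911780/781529 3669839/781529 10497329/781529; 3669839/781529 1955156575/1563058 981165249/781529; 10497329/781529 981165249/781529 991582216/781529]
step 2: x' = [3307875474/5750715121, -22723504719/11501430242, -23762546259/11501430242], P' = [52103459936/5750715121 185645666253/5750715121 237113718141/5750715121; 185645666253/5750715121 31460617287134/5750715121 63287436918317/11501430242; 237113718141/5750715121 63287436918317/11501430242 63756582399903/11501430242]

step 0: x̄ = F·x = [-1, -3, -3]
step 0: P̄ = F·P·Fᵀ + Q = [53 -1 -1; -1 63 59; -1 59 64]
step 0: y = z − H·x̄ = [-5]
step 0: S = H·P̄·Hᵀ + R = [559]
step 0: K = P̄·Hᵀ·S⁻¹ = [-159/559; -9/559; 18/559]
step 0: x' = x̄ + K·y = [236/559, -1632/559, -1767/559]
step 0: P' = (I − K·H)·P̄ = [4346/559 -1990/559 2303/559; -1990/559 35136/559 33143/559; 2303/559 33143/559 35452/559]
step 1: x̄ = F·x = [-1329/559, -8430/559, -8430/559]
step 1: P̄ = F·P·Fᵀ + Q = [168580/559 163519/559 163519/559; 163519/559 857425/559 855189/559; 163519/559 855189/559 857984/559]
step 1: y = z − H·x̄ = [-2869/559]
step 1: S = H·P̄·Hᵀ + R = [1563058/559]
step 1: K = P̄·Hᵀ·S⁻¹ = [-252870/781529; -497265/1563058; -241086/781529]
step 1: x' = x̄ + K·y = [-560229/781529, -21019545/1563058, -10548504/781529]
step 1: P' = (I − K·H)·P̄ = [6911780/781529 3669839/781529 10497329/781529; 3669839/781529 1955156575/1563058 981165249/781529; 10497329/781529 981165249/781529 991582216/781529]
step 2: x̄ = F·x = [-12306654/781529, -15036093/223294, -15036093/223294]
step 2: P̄ = F·P·Fᵀ + Q = [1270816096/781529 726551763/111647 726551763/111647; 726551763/111647 7011674579/223294 7010781403/223294; 726551763/111647 7010781403/223294 7011897873/223294]
step 2: y = z − H·x̄ = [-38483020/781529]
step 2: S = H·P̄·Hᵀ + R = [11501430242/781529]
step 2: K = P̄·Hᵀ·S⁻¹ = [-1906224144/5750715121; -15266965371/11501430242; -7622932044/5750715121]
step 2: x' = x̄ + K·y = [3307875474/5750715121, -22723504719/11501430242, -23762546259/11501430242]
step 2: P' = (I − K·H)·P̄ = [52103459936/5750715121 185645666253/5750715121 237113718141/5750715121; 185645666253/5750715121 31460617287134/5750715121 63287436918317/11501430242; 237113718141/5750715121 63287436918317/11501430242 63756582399903/11501430242]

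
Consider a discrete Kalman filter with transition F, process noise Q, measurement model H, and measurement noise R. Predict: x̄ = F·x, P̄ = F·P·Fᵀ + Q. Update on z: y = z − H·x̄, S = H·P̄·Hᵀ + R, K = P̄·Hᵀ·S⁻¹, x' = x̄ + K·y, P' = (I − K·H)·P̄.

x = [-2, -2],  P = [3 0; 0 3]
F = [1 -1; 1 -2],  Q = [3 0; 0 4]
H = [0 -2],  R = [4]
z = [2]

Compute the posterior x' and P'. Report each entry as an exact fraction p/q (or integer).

x̄ = F·x = [0, 2]
P̄ = F·P·Fᵀ + Q = [9 9; 9 19]
y = z − H·x̄ = [6]
S = H·P̄·Hᵀ + R = [80]
K = P̄·Hᵀ·S⁻¹ = [-9/40; -19/40]
x' = x̄ + K·y = [-27/20, -17/20]
P' = (I − K·H)·P̄ = [99/20 9/20; 9/20 19/20]

x' = [-27/20, -17/20]
P' = [99/20 9/20; 9/20 19/20]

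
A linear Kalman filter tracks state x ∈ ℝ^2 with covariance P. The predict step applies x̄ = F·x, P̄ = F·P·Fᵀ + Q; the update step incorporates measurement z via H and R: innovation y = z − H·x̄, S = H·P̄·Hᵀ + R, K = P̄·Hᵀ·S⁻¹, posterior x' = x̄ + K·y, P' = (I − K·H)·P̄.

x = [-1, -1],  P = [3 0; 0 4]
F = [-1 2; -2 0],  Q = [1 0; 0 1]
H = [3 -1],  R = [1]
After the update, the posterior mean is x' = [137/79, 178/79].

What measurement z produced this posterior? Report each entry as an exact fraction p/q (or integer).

z = [3]

x̄ = F·x = [-1, 2]
P̄ = F·P·Fᵀ + Q = [20 6; 6 13]
S = H·P̄·Hᵀ + R = [158]
K = P̄·Hᵀ·S⁻¹ = [27/79; 5/158]
x' − x̄ = [216/79, 20/79] = K·y
y = (KᵀK)⁻¹·Kᵀ·(x' − x̄) = [8]
z = y + H·x̄ = [8] + [-5] = [3]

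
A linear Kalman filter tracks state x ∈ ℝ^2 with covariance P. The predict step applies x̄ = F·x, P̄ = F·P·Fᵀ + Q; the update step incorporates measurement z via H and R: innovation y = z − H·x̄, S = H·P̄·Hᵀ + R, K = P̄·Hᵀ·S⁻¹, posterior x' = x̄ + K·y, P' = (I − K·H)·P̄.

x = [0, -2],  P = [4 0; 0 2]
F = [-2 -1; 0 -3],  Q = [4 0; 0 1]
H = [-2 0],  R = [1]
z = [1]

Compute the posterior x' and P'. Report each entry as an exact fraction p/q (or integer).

x' = [-42/89, 474/89]
P' = [22/89 6/89; 6/89 1547/89]

x̄ = F·x = [2, 6]
P̄ = F·P·Fᵀ + Q = [22 6; 6 19]
y = z − H·x̄ = [5]
S = H·P̄·Hᵀ + R = [89]
K = P̄·Hᵀ·S⁻¹ = [-44/89; -12/89]
x' = x̄ + K·y = [-42/89, 474/89]
P' = (I − K·H)·P̄ = [22/89 6/89; 6/89 1547/89]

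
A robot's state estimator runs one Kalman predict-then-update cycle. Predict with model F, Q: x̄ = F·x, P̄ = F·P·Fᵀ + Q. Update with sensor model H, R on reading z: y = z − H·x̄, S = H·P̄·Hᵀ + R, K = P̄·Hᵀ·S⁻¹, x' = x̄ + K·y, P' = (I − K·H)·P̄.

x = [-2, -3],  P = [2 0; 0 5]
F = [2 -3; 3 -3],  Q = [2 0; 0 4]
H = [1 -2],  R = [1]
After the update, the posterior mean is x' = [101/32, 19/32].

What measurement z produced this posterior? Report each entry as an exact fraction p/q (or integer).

x̄ = F·x = [5, 3]
P̄ = F·P·Fᵀ + Q = [55 57; 57 67]
S = H·P̄·Hᵀ + R = [96]
K = P̄·Hᵀ·S⁻¹ = [-59/96; -77/96]
x' − x̄ = [-59/32, -77/32] = K·y
y = (KᵀK)⁻¹·Kᵀ·(x' − x̄) = [3]
z = y + H·x̄ = [3] + [-1] = [2]

z = [2]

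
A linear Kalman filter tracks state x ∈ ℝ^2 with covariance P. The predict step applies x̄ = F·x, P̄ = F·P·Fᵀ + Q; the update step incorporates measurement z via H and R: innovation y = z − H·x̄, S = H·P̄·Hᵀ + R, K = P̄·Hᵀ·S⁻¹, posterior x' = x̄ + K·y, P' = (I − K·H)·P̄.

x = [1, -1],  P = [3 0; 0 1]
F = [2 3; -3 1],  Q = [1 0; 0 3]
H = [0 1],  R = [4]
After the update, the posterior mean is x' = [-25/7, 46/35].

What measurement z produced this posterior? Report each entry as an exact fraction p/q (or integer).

x̄ = F·x = [-1, -4]
P̄ = F·P·Fᵀ + Q = [22 -15; -15 31]
S = H·P̄·Hᵀ + R = [35]
K = P̄·Hᵀ·S⁻¹ = [-3/7; 31/35]
x' − x̄ = [-18/7, 186/35] = K·y
y = (KᵀK)⁻¹·Kᵀ·(x' − x̄) = [6]
z = y + H·x̄ = [6] + [-4] = [2]

z = [2]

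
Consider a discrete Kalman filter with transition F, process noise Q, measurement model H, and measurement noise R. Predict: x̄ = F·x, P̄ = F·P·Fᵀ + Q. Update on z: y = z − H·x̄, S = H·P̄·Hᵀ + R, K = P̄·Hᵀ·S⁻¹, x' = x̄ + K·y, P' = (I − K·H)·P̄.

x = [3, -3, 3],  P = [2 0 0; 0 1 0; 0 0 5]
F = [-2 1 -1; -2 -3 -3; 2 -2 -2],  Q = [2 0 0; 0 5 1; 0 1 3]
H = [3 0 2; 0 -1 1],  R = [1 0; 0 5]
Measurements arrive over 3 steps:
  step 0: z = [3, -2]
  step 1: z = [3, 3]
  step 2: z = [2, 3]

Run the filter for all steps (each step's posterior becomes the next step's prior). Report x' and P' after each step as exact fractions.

step 0: x̄ = F·x = [-12, -6, 6]
step 0: P̄ = F·P·Fᵀ + Q = [16 20 0; 20 67 29; 0 29 35]
step 0: y = z − H·x̄ = [27, -14]
step 0: S = H·P̄·Hᵀ + R = [285 -48; -48 49]
step 0: K = P̄·Hᵀ·S⁻¹ = [464/3887 -1132/3887; 3958/11661 -1722/3887; 22/69 10/23]
step 0: x' = x̄ + K·y = [-18268/3887, 36408/3887, 196/23]
step 0: P' = (I − K·H)·P̄ = [17280/3887 -20028/3887 -152/23; -20028/3887 117935/11661 545/69; -152/23 545/69 695/69]
step 1: x̄ = F·x = [39820/3887, -172060/3887, -175600/3887]
step 1: P̄ = F·P·Fᵀ + Q = [71314/3887 -216976/3887 -240984/3887; -216976/3887 798763/3887 865399/3887; -240984/3887 865399/3887 3017927/11661]
step 1: y = z − H·x̄ = [243401/3887, 15201/3887]
step 1: S = H·P̄·Hᵀ + R = [5333423/11661 627388/11661; 627388/11661 280127/11661]
step 1: K = P̄·Hᵀ·S⁻¹ = [-278/1699 12448/113833; 1001018/1408471 -82865836/94367557; 1047838/1408471 -15165394/94367557]
step 1: x' = x̄ + K·y = [48486/113833, -301532550/94367557, 73715096/94367557]
step 1: P' = (I − K·H)·P̄ = [881010/113833 -1393068/113833 -1330828/113833; -1393068/113833 2180143341/94367557 1765814161/94367557; -1330828/113833 1765814161/94367557 1689987191/94367557]
step 2: x̄ = F·x = [-455637434/94367557, 603062574/94367557, 536024696/94367557]
step 2: P̄ = F·P·Fᵀ + Q = [3655054324/94367557 -11994504074/94367557 -13037374516/94367557; -11994504074/94367557 42911779223/94367557 46099711089/94367557; -13037374516/94367557 46099711089/94367557 50876445519/94367557]
step 2: y = z − H·x̄ = [483598024/94367557, 350140549/94367557]
step 2: S = H·P̄·Hᵀ + R = [80047144357/94367557 6424857534/94367557; 6424857534/94367557 2060640349/94367557]
step 2: K = P̄·Hᵀ·S⁻¹ = [-1976608336/10003889411 144097584478/1310509512841; 7713768600/10003889411 -1123207739006/1310509512841; 468176010/588464083 -12525526350/77088794873]
step 2: x' = x̄ + K·y = [-418815156324/77088794873, 552106652360/77088794873, 705702080314/77088794873]
step 2: P' = (I − K·H)·P̄ = [10891957822400/1310509512841 -17187892501998/1310509512841 -968670857624/77088794873; -17187892501998/1310509512841 31903129291327/1310509512841 1546299446841/77088794873; -968670857624/77088794873 1546299446841/77088794873 1483671815091/77088794873]

step 0: x' = [-18268/3887, 36408/3887, 196/23], P' = [17280/3887 -20028/3887 -152/23; -20028/3887 117935/11661 545/69; -152/23 545/69 695/69]
step 1: x' = [48486/113833, -301532550/94367557, 73715096/94367557], P' = [881010/113833 -1393068/113833 -1330828/113833; -1393068/113833 2180143341/94367557 1765814161/94367557; -1330828/113833 1765814161/94367557 1689987191/94367557]
step 2: x' = [-418815156324/77088794873, 552106652360/77088794873, 705702080314/77088794873], P' = [10891957822400/1310509512841 -17187892501998/1310509512841 -968670857624/77088794873; -17187892501998/1310509512841 31903129291327/1310509512841 1546299446841/77088794873; -968670857624/77088794873 1546299446841/77088794873 1483671815091/77088794873]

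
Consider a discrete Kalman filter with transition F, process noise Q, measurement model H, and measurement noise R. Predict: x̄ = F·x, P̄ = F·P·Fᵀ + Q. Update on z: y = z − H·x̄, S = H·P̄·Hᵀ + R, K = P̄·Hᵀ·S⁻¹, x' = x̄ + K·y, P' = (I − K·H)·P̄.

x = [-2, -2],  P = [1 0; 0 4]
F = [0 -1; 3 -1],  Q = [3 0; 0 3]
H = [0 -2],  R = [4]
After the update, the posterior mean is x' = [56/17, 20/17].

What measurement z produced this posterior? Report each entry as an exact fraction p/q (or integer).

x̄ = F·x = [2, -4]
P̄ = F·P·Fᵀ + Q = [7 4; 4 16]
S = H·P̄·Hᵀ + R = [68]
K = P̄·Hᵀ·S⁻¹ = [-2/17; -8/17]
x' − x̄ = [22/17, 88/17] = K·y
y = (KᵀK)⁻¹·Kᵀ·(x' − x̄) = [-11]
z = y + H·x̄ = [-11] + [8] = [-3]

z = [-3]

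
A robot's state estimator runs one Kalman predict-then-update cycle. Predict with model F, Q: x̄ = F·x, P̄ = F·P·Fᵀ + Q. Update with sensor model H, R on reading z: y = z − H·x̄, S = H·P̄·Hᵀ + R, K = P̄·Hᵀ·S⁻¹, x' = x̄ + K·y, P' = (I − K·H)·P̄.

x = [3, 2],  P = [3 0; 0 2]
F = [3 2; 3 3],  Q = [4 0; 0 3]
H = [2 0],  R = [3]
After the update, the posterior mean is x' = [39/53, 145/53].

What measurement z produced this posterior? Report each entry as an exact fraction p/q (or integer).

x̄ = F·x = [13, 15]
P̄ = F·P·Fᵀ + Q = [39 39; 39 48]
S = H·P̄·Hᵀ + R = [159]
K = P̄·Hᵀ·S⁻¹ = [26/53; 26/53]
x' − x̄ = [-650/53, -650/53] = K·y
y = (KᵀK)⁻¹·Kᵀ·(x' − x̄) = [-25]
z = y + H·x̄ = [-25] + [26] = [1]

z = [1]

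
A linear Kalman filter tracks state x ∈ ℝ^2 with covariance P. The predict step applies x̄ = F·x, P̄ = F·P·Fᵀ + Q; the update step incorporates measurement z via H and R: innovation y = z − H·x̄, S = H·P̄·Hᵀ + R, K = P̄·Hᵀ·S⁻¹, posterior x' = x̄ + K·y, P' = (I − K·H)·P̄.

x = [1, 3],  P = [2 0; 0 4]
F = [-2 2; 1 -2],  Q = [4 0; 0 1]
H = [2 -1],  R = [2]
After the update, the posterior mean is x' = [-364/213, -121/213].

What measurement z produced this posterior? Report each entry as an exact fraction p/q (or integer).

z = [-3]

x̄ = F·x = [4, -5]
P̄ = F·P·Fᵀ + Q = [28 -20; -20 19]
S = H·P̄·Hᵀ + R = [213]
K = P̄·Hᵀ·S⁻¹ = [76/213; -59/213]
x' − x̄ = [-1216/213, 944/213] = K·y
y = (KᵀK)⁻¹·Kᵀ·(x' − x̄) = [-16]
z = y + H·x̄ = [-16] + [13] = [-3]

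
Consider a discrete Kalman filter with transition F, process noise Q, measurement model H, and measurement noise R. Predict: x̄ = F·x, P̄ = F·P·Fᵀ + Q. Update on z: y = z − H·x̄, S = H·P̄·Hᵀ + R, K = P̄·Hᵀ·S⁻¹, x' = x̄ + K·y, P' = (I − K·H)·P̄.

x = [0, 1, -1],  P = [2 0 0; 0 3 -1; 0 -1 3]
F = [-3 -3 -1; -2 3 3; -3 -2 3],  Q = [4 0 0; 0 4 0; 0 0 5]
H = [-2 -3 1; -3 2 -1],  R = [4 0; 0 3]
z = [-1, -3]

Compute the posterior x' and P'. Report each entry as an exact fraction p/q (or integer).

x̄ = F·x = [-2, 0, -5]
P̄ = F·P·Fᵀ + Q = [46 -12 34; -12 48 18; 34 18 74]
y = z − H·x̄ = [0, -14]
S = H·P̄·Hᵀ + R = [306 -90; -90 959]
K = P̄·Hᵀ·S⁻¹ = [-19369/142677 -3442/15853; -14593/47559 1428/15853; -9772/47559 -2620/15853]
x' = x̄ + K·y = [16482/15853, -19992/15853, -42585/15853]
P' = (I − K·H)·P̄ = [65336/142677 -52090/47559 -138538/47559; -52090/47559 101990/15853 251786/15853; -138538/47559 251786/15853 649970/15853]

x' = [16482/15853, -19992/15853, -42585/15853]
P' = [65336/142677 -52090/47559 -138538/47559; -52090/47559 101990/15853 251786/15853; -138538/47559 251786/15853 649970/15853]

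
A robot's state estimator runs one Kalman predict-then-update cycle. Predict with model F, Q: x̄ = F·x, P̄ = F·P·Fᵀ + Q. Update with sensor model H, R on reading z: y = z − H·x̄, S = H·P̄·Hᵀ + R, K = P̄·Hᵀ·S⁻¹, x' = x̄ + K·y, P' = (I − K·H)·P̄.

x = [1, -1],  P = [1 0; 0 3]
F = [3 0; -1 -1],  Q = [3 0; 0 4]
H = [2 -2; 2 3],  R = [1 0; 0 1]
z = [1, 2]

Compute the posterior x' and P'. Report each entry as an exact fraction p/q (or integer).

x̄ = F·x = [3, 0]
P̄ = F·P·Fᵀ + Q = [12 -3; -3 8]
y = z − H·x̄ = [-5, -4]
S = H·P̄·Hᵀ + R = [105 -6; -6 85]
K = P̄·Hᵀ·S⁻¹ = [880/2963 585/2963; -1762/8889 586/2963]
x' = x̄ + K·y = [2149/2963, 1778/8889]
P' = (I − K·H)·P̄ = [381/2963 -59/2963; -59/2963 704/8889]

x' = [2149/2963, 1778/8889]
P' = [381/2963 -59/2963; -59/2963 704/8889]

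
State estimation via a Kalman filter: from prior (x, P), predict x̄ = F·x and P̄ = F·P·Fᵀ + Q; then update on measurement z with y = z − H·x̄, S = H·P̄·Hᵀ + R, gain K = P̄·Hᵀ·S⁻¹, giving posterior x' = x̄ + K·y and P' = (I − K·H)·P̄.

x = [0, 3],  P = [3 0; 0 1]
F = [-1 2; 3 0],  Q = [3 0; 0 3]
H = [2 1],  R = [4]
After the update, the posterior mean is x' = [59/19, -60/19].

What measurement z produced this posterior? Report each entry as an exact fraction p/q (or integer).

z = [2]

x̄ = F·x = [6, 0]
P̄ = F·P·Fᵀ + Q = [10 -9; -9 30]
S = H·P̄·Hᵀ + R = [38]
K = P̄·Hᵀ·S⁻¹ = [11/38; 6/19]
x' − x̄ = [-55/19, -60/19] = K·y
y = (KᵀK)⁻¹·Kᵀ·(x' − x̄) = [-10]
z = y + H·x̄ = [-10] + [12] = [2]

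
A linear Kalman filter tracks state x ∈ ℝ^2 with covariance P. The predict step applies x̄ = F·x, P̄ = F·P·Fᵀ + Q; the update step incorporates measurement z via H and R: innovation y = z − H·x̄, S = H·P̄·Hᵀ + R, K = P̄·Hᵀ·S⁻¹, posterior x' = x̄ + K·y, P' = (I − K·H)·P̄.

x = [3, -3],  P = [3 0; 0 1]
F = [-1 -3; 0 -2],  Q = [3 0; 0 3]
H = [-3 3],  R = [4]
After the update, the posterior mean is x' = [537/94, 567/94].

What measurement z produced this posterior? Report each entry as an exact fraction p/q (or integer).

z = [1]

x̄ = F·x = [6, 6]
P̄ = F·P·Fᵀ + Q = [15 6; 6 7]
S = H·P̄·Hᵀ + R = [94]
K = P̄·Hᵀ·S⁻¹ = [-27/94; 3/94]
x' − x̄ = [-27/94, 3/94] = K·y
y = (KᵀK)⁻¹·Kᵀ·(x' − x̄) = [1]
z = y + H·x̄ = [1] + [0] = [1]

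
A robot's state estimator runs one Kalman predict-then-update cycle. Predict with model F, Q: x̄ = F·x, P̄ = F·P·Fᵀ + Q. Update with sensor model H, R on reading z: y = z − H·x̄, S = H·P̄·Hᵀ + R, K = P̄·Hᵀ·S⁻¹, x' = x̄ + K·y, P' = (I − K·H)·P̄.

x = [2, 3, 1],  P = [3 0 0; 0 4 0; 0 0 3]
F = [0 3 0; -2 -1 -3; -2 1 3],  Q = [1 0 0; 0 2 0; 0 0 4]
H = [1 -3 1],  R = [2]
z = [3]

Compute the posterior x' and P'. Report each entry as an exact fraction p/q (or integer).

x̄ = F·x = [9, -10, 2]
P̄ = F·P·Fᵀ + Q = [37 -12 12; -12 45 -19; 12 -19 47]
y = z − H·x̄ = [-38]
S = H·P̄·Hᵀ + R = [701]
K = P̄·Hᵀ·S⁻¹ = [85/701; -166/701; 116/701]
x' = x̄ + K·y = [3079/701, -702/701, -3006/701]
P' = (I − K·H)·P̄ = [18712/701 5698/701 -1448/701; 5698/701 3989/701 5937/701; -1448/701 5937/701 19491/701]

x' = [3079/701, -702/701, -3006/701]
P' = [18712/701 5698/701 -1448/701; 5698/701 3989/701 5937/701; -1448/701 5937/701 19491/701]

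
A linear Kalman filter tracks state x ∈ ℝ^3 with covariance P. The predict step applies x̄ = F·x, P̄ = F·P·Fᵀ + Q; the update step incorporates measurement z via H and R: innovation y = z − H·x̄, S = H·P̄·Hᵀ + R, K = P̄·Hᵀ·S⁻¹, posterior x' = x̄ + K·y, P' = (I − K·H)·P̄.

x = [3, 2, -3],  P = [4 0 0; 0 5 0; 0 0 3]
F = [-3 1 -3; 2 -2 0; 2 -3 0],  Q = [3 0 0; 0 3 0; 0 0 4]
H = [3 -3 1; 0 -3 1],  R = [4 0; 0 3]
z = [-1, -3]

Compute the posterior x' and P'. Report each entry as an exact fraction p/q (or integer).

x' = [21920/28891, 20201/28891, -31788/28891]
P' = [42649/57782 11837/28891 18039/57782; 11837/28891 101632/28891 266625/28891; 18039/57782 266625/28891 1533021/57782]

x̄ = F·x = [2, 2, 0]
P̄ = F·P·Fᵀ + Q = [71 -34 -39; -34 39 46; -39 46 65]
y = z − H·x̄ = [-1, 3]
S = H·P̄·Hᵀ + R = [1161 329; 329 143]
K = P̄·Hᵀ·S⁻¹ = [18741/57782 -17661/57782; -690/28891 -12757/28891; -3153/57782 -22243/57782]
x' = x̄ + K·y = [21920/28891, 20201/28891, -31788/28891]
P' = (I − K·H)·P̄ = [42649/57782 11837/28891 18039/57782; 11837/28891 101632/28891 266625/28891; 18039/57782 266625/28891 1533021/57782]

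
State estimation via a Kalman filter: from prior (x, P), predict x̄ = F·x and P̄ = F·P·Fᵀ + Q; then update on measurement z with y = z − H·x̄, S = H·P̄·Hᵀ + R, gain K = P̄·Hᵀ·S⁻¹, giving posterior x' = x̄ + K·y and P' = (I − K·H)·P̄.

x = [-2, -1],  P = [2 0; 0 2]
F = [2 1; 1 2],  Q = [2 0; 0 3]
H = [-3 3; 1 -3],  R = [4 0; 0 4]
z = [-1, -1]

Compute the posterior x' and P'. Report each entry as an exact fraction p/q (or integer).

x' = [1/7, 38/497]
P' = [12/7 8/7; 8/7 486/497]

x̄ = F·x = [-5, -4]
P̄ = F·P·Fᵀ + Q = [12 8; 8 13]
y = z − H·x̄ = [-4, -8]
S = H·P̄·Hᵀ + R = [85 -57; -57 85]
K = P̄·Hᵀ·S⁻¹ = [-3/7 -3/7; -123/994 -445/994]
x' = x̄ + K·y = [1/7, 38/497]
P' = (I − K·H)·P̄ = [12/7 8/7; 8/7 486/497]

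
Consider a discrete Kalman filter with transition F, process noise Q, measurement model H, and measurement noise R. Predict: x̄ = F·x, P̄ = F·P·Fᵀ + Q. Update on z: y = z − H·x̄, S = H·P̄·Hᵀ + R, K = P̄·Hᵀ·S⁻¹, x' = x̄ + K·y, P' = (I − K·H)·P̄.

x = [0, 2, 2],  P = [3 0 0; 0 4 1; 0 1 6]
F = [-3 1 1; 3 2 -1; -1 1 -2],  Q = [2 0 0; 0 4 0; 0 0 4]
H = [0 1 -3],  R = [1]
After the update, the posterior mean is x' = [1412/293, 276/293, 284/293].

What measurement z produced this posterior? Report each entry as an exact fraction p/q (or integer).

z = [-2]

x̄ = F·x = [4, 2, -2]
P̄ = F·P·Fᵀ + Q = [41 -24 0; -24 49 6; 0 6 31]
S = H·P̄·Hᵀ + R = [293]
K = P̄·Hᵀ·S⁻¹ = [-24/293; 31/293; -87/293]
x' − x̄ = [240/293, -310/293, 870/293] = K·y
y = (KᵀK)⁻¹·Kᵀ·(x' − x̄) = [-10]
z = y + H·x̄ = [-10] + [8] = [-2]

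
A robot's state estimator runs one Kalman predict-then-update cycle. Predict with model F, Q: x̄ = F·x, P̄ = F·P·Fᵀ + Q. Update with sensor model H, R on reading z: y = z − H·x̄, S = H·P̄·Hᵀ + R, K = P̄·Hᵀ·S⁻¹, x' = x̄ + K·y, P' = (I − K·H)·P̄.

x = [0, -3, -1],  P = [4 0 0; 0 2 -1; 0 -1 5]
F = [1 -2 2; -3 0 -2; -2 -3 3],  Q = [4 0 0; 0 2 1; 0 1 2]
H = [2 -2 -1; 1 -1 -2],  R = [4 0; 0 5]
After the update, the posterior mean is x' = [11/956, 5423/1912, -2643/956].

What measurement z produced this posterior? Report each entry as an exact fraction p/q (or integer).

z = [-3, 3]

x̄ = F·x = [4, 2, 6]
P̄ = F·P·Fᵀ + Q = [44 -36 46; -36 58 -11; 46 -11 99]
S = H·P̄·Hᵀ + R = [571 261; 261 347]
K = P̄·Hᵀ·S⁻¹ = [21345/65008 -18303/65008; -42627/130016 5085/130016; 21003/65008 -42213/65008]
x' − x̄ = [-3813/956, 1599/1912, -8379/956] = K·y
y = (KᵀK)⁻¹·Kᵀ·(x' − x̄) = [-1, 13]
z = y + H·x̄ = [-1, 13] + [-2, -10] = [-3, 3]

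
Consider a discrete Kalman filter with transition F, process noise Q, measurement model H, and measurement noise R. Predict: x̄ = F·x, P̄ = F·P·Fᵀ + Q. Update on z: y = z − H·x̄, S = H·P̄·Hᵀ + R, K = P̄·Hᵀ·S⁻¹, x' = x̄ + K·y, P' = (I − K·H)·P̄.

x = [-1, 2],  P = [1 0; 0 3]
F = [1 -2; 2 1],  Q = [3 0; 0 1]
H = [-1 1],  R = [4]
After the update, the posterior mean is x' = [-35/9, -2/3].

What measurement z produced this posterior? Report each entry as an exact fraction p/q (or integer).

x̄ = F·x = [-5, 0]
P̄ = F·P·Fᵀ + Q = [16 -4; -4 8]
S = H·P̄·Hᵀ + R = [36]
K = P̄·Hᵀ·S⁻¹ = [-5/9; 1/3]
x' − x̄ = [10/9, -2/3] = K·y
y = (KᵀK)⁻¹·Kᵀ·(x' − x̄) = [-2]
z = y + H·x̄ = [-2] + [5] = [3]

z = [3]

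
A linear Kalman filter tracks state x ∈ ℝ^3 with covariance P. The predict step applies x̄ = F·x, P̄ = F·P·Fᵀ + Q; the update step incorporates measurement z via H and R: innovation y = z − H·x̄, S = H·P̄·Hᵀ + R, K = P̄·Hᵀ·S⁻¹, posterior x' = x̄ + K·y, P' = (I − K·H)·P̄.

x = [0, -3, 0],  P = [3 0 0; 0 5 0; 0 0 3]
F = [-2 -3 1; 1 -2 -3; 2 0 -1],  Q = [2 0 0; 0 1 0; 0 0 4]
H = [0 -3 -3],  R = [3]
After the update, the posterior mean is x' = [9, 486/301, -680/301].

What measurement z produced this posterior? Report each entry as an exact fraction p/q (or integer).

x̄ = F·x = [9, 6, 0]
P̄ = F·P·Fᵀ + Q = [62 15 -15; 15 51 15; -15 15 19]
S = H·P̄·Hᵀ + R = [903]
K = P̄·Hᵀ·S⁻¹ = [0; -66/301; -34/301]
x' − x̄ = [0, -1320/301, -680/301] = K·y
y = (KᵀK)⁻¹·Kᵀ·(x' − x̄) = [20]
z = y + H·x̄ = [20] + [-18] = [2]

z = [2]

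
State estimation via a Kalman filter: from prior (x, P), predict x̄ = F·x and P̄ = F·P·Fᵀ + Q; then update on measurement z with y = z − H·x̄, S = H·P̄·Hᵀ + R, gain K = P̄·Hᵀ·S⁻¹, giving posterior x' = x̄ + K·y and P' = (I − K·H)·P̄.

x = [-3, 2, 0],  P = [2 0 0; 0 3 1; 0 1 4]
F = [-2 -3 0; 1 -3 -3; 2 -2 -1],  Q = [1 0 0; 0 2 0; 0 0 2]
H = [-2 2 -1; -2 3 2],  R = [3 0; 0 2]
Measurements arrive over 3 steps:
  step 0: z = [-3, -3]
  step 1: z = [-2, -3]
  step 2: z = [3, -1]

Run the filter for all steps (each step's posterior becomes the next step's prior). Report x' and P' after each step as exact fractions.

step 0: x̄ = F·x = [0, -9, -10]
step 0: P̄ = F·P·Fᵀ + Q = [36 32 13; 32 85 43; 13 43 30]
step 0: y = z − H·x̄ = [5, 44]
step 0: S = H·P̄·Hᵀ + R = [141 291; 291 1059]
step 0: K = P̄·Hᵀ·S⁻¹ = [-12263/21546 4387/21546; -2315/10773 3454/10773; -5221/21546 4751/21546]
step 0: x' = x̄ + K·y = [131713/21546, 43444/10773, -32521/21546]
step 0: P' = (I − K·H)·P̄ = [298783/21546 123421/10773 -67093/21546; 123421/10773 104792/10773 -30313/10773; -67093/21546 -30313/10773 28597/21546]
step 1: x̄ = F·x = [-37435/1539, -118/81, 17453/3078]
step 1: P̄ = F·P·Fᵀ + Q = [433217/1539 4064/81 -53384/1539; 4064/81 1187/81 -413/81; -53384/1539 -413/81 22327/3078]
step 1: y = z − H·x̄ = [-129475/3078, -90214/1539]
step 1: S = H·P̄·Hᵀ + R = [2077969/3078 1172620/1539; 1172620/1539 1389893/1539]
step 1: K = P̄·Hᵀ·S⁻¹ = [-59580892/89720103 2398346/89720103; -2467966/8156373 1480853/8156373; -16514213/89720103 20746354/89720103]
step 1: x' = x̄ + K·y = [183288859/89720103, 5126503/8156373, -12722701/89720103]
step 1: P' = (I − K·H)·P̄ = [913404161/89720103 66593978/8156373 -182998130/89720103; 66593978/8156373 55388254/8156373 -15007550/8156373; -182998130/89720103 -15007550/8156373 85372799/89720103]
step 2: x̄ = F·x = [-535752317/89720103, 52282363/89720103, 266517353/89720103]
step 2: P̄ = F·P·Fᵀ + Q = [18017178989/89720103 3270493868/89720103 -2324304806/89720103; 3270493868/89720103 1075928036/89720103 -326479121/89720103; -2324304806/89720103 -326479121/89720103 566903081/89720103]
step 2: y = z − H·x̄ = [-640391698/89720103, -168282412/8156373]
step 2: S = H·P̄·Hᵀ + R = [43053237806/89720103 4455242711/8156373; 4455242711/8156373 5420898490/8156373]
step 2: K = P̄·Hᵀ·S⁻¹ = [-1194254220578/1844713092333 26473004080/1844713092333; -533694728500/1844713092333 315927237161/1844713092333; -344704458007/1844713092333 431885456699/1844713092333]
step 2: x' = x̄ + K·y = [-1012493918753/614904364111, -544639512297/614904364111, -323495194037/614904364111]
step 2: P' = (I − K·H)·P̄ = [17911435927303/1844713092333 14336576606930/1844713092333 -3566955979012/1844713092333; 14336576606930/1844713092333 11921306534986/1844713092333 -3229455958388/1844713092333; -3566955979012/1844713092333 -3229455958388/1844713092333 1709113415269/1844713092333]

step 0: x' = [131713/21546, 43444/10773, -32521/21546], P' = [298783/21546 123421/10773 -67093/21546; 123421/10773 104792/10773 -30313/10773; -67093/21546 -30313/10773 28597/21546]
step 1: x' = [183288859/89720103, 5126503/8156373, -12722701/89720103], P' = [913404161/89720103 66593978/8156373 -182998130/89720103; 66593978/8156373 55388254/8156373 -15007550/8156373; -182998130/89720103 -15007550/8156373 85372799/89720103]
step 2: x' = [-1012493918753/614904364111, -544639512297/614904364111, -323495194037/614904364111], P' = [17911435927303/1844713092333 14336576606930/1844713092333 -3566955979012/1844713092333; 14336576606930/1844713092333 11921306534986/1844713092333 -3229455958388/1844713092333; -3566955979012/1844713092333 -3229455958388/1844713092333 1709113415269/1844713092333]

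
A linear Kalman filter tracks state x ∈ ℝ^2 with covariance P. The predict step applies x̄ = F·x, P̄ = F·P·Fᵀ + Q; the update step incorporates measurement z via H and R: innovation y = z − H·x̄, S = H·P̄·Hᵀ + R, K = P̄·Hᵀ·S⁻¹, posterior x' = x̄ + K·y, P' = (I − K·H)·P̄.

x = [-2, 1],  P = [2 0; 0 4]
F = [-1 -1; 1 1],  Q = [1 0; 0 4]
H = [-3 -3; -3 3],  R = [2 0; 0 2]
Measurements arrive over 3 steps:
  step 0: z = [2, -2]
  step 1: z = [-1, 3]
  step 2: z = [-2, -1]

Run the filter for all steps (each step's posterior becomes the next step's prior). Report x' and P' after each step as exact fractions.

step 0: x̄ = F·x = [1, -1]
step 0: P̄ = F·P·Fᵀ + Q = [7 -6; -6 10]
step 0: y = z − H·x̄ = [2, 4]
step 0: S = H·P̄·Hᵀ + R = [47 -27; -27 263]
step 0: K = P̄·Hᵀ·S⁻¹ = [-921/5816 -957/5816; -465/2908 483/2908]
step 0: x' = x̄ + K·y = [73/2908, -953/1454]
step 0: P' = (I − K·H)·P̄ = [313/2908 -3/1454; -3/1454 79/727]
step 1: x̄ = F·x = [1833/2908, -1833/2908]
step 1: P̄ = F·P·Fᵀ + Q = [3525/2908 -617/2908; -617/2908 12249/2908]
step 1: y = z − H·x̄ = [-1, 9861/1454]
step 1: S = H·P̄·Hᵀ + R = [47 -27; -27 39722/727]
step 1: K = P̄·Hᵀ·S⁻¹ = [-406083/2673902 -409785/2673902; -432255/2673902 435957/2673902]
step 1: x' = x̄ + K·y = [-343815/1336951, 851733/1336951]
step 1: P' = (I − K·H)·P̄ = [135978/1336951 -617/1336951; -617/1336951 144702/1336951]
step 2: x̄ = F·x = [-507918/1336951, 507918/1336951]
step 2: P̄ = F·P·Fᵀ + Q = [1616397/1336951 -279446/1336951; -279446/1336951 5627250/1336951]
step 2: y = z − H·x̄ = [-2, -4384459/1336951]
step 2: S = H·P̄·Hᵀ + R = [47 -27; -27 72896753/1336951]
step 2: K = P̄·Hᵀ·S⁻¹ = [-186126771/1225755056 -187803447/1225755056; -99079665/612877528 99918003/612877528]
step 2: x' = x̄ + K·y = [522471057/1225755056, 103320507/612877528]
step 2: P' = (I − K·H)·P̄ = [62321703/612877528 -139723/306438764; -139723/306438764 16583139/153219382]

step 0: x' = [73/2908, -953/1454], P' = [313/2908 -3/1454; -3/1454 79/727]
step 1: x' = [-343815/1336951, 851733/1336951], P' = [135978/1336951 -617/1336951; -617/1336951 144702/1336951]
step 2: x' = [522471057/1225755056, 103320507/612877528], P' = [62321703/612877528 -139723/306438764; -139723/306438764 16583139/153219382]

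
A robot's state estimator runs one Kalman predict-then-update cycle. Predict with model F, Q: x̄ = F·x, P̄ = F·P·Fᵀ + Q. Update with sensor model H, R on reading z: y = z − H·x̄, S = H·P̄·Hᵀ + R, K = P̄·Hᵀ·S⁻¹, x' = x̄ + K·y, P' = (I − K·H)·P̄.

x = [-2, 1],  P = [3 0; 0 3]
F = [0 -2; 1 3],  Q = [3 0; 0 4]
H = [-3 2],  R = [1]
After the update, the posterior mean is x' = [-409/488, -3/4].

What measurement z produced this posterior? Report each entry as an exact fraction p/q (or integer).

z = [1]

x̄ = F·x = [-2, 1]
P̄ = F·P·Fᵀ + Q = [15 -18; -18 34]
S = H·P̄·Hᵀ + R = [488]
K = P̄·Hᵀ·S⁻¹ = [-81/488; 1/4]
x' − x̄ = [567/488, -7/4] = K·y
y = (KᵀK)⁻¹·Kᵀ·(x' − x̄) = [-7]
z = y + H·x̄ = [-7] + [8] = [1]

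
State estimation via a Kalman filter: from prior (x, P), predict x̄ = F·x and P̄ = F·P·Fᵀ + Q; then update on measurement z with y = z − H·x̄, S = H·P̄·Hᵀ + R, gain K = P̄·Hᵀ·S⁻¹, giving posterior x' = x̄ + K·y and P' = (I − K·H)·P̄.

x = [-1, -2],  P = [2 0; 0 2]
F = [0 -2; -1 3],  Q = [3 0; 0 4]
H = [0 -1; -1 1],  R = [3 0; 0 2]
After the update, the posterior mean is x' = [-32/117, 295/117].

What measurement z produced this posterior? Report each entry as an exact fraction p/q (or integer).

x̄ = F·x = [4, -5]
P̄ = F·P·Fᵀ + Q = [11 -12; -12 24]
S = H·P̄·Hᵀ + R = [27 -36; -36 61]
K = P̄·Hᵀ·S⁻¹ = [-32/117 -7/13; -56/117 4/13]
x' − x̄ = [-500/117, 880/117] = K·y
y = (KᵀK)⁻¹·Kᵀ·(x' − x̄) = [-8, 12]
z = y + H·x̄ = [-8, 12] + [5, -9] = [-3, 3]

z = [-3, 3]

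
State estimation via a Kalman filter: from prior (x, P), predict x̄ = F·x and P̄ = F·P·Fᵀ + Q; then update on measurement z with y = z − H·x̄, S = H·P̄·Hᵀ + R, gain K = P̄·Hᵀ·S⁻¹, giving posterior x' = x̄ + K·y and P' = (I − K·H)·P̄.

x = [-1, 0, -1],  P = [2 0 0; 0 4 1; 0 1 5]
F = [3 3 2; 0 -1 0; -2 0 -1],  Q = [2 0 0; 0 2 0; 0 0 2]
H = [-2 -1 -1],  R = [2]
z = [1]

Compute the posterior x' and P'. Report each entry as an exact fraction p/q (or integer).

x' = [-283/221, -126/221, 27/13]
P' = [679/221 -217/221 -51/13; -217/221 885/221 -29/13; -51/13 -29/13 127/13]

x̄ = F·x = [-5, 0, 3]
P̄ = F·P·Fᵀ + Q = [88 -14 -25; -14 6 1; -25 1 15]
y = z − H·x̄ = [-6]
S = H·P̄·Hᵀ + R = [221]
K = P̄·Hᵀ·S⁻¹ = [-137/221; 21/221; 2/13]
x' = x̄ + K·y = [-283/221, -126/221, 27/13]
P' = (I − K·H)·P̄ = [679/221 -217/221 -51/13; -217/221 885/221 -29/13; -51/13 -29/13 127/13]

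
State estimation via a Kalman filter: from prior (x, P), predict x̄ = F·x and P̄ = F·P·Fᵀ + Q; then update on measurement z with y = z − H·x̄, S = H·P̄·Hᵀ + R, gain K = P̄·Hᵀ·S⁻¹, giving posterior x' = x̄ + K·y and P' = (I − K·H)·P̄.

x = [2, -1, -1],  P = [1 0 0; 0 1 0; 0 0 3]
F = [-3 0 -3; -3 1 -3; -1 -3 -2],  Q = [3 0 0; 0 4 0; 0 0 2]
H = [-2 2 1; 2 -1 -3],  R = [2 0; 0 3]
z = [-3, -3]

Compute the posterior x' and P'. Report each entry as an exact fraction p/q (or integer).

x̄ = F·x = [-3, -4, 3]
P̄ = F·P·Fᵀ + Q = [39 36 21; 36 41 18; 21 18 24]
y = z − H·x̄ = [-4, 8]
S = H·P̄·Hᵀ + R = [46 -52; -52 128]
K = P̄·Hᵀ·S⁻¹ = [207/796 -93/1592; 3/4 1/8; -12/199 -159/398]
x' = x̄ + K·y = [-897/199, -6, 9/199]
P' = (I − K·H)·P̄ = [53925/1592 219/8 5379/398; 219/8 183/8 21/2; 5379/398 21/2 1176/199]

x' = [-897/199, -6, 9/199]
P' = [53925/1592 219/8 5379/398; 219/8 183/8 21/2; 5379/398 21/2 1176/199]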